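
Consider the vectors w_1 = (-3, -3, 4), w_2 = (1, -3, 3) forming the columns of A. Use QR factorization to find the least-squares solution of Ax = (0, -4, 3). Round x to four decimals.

x = (0.2422, 0.8758)

w_1 = (-3, -3, 4); ‖w_1‖ = 5.8310, so q_1 = (-0.5145, -0.5145, 0.6860).
q_1·w_2 = (-0.5145)·1 + (-0.5145)·(-3) + 0.6860·3 = 3.0870.
u_2 = w_2 − 3.0870·q_1 = (2.5882, -1.4118, 0.8824).
‖u_2‖ = 3.0774, so q_2 = (0.8410, -0.4587, 0.2867).
Qᵀb = (4.1160, 2.6951).
Back-substitute: x_2 = 2.6951/3.0774 = 0.8758.
x_1 = (4.1160 − 3.0870·0.8758)/5.8310 = 0.2422.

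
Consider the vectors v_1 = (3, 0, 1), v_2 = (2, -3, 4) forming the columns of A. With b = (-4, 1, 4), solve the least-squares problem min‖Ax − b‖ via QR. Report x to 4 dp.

e_1 = v_1/‖v_1‖ = (3, 0, 1)/3.1623 = (0.9487, 0.0000, 0.3162).
r_{12} = e_1·v_2 = 3.1623.
u_2 = v_2 − 3.1623·e_1 = (-1.0000, -3.0000, 3.0000).
‖u_2‖ = 4.3589, so e_2 = (-0.2294, -0.6882, 0.6882).
Qᵀb = (-2.5298, 2.9824).
Back-substitute: x_2 = 2.9824/4.3589 = 0.6842.
x_1 = (-2.5298 − 3.1623·0.6842)/3.1623 = -1.4842.

x = (-1.4842, 0.6842)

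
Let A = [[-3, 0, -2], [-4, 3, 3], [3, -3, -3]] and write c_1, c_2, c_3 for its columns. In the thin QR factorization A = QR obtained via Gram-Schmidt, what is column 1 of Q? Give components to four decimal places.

e_1 = c_1/‖c_1‖ = (-3, -4, 3)/5.8310 = (-0.5145, -0.6860, 0.5145).

e_1 = (-0.5145, -0.6860, 0.5145)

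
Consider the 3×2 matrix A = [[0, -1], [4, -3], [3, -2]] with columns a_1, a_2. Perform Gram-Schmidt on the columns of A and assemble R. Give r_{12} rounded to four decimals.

a_1 = (0, 4, 3); ‖a_1‖ = 5.0000, so q_1 = (0.0000, 0.8000, 0.6000).
r_{12} = q_1·a_2 = -3.6000.

r_{12} = -3.6000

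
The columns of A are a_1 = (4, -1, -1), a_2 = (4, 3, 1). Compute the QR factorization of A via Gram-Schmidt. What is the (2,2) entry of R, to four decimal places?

a_1 = (4, -1, -1); ‖a_1‖ = 4.2426, so q_1 = (0.9428, -0.2357, -0.2357).
q_1·a_2 = 0.9428·4 + (-0.2357)·3 + (-0.2357)·1 = 2.8284.
u_2 = a_2 − 2.8284·q_1 = (1.3333, 3.6667, 1.6667).
r_{22} = ‖u_2‖ = 4.2426.

r_{22} = 4.2426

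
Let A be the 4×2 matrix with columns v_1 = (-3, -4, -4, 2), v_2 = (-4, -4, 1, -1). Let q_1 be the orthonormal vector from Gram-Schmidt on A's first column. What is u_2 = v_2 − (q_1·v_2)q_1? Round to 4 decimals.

q_1 = v_1/‖v_1‖ = (-3, -4, -4, 2)/6.7082 = (-0.4472, -0.5963, -0.5963, 0.2981).
r_{12} = q_1·v_2 = 3.2796.
u_2 = v_2 − 3.2796·q_1 = (-2.5333, -2.0444, 2.9556, -1.9778).

u_2 = (-2.5333, -2.0444, 2.9556, -1.9778)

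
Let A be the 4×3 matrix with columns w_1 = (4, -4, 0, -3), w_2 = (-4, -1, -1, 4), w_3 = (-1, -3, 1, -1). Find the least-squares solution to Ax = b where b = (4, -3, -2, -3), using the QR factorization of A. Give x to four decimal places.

x = (1.1794, 0.1921, -0.6131)

q_1 = w_1/‖w_1‖ = (4, -4, 0, -3)/6.4031 = (0.6247, -0.6247, 0.0000, -0.4685).
r_{12} = q_1·w_2 = -3.7482.
u_2 = w_2 + 3.7482·q_1 = (-1.6585, -3.3415, -1.0000, 2.2439).
‖u_2‖ = 4.4667, so q_2 = (-0.3713, -0.7481, -0.2239, 0.5024).
r_{13} = q_1·w_3 = 1.7179; r_{23} = q_2·w_3 = 1.8893.
u_3 = w_3 − 1.7179·q_1 − 1.8893·q_2 = (-1.3716, -0.5134, 1.4230, -1.1443).
‖u_3‖ = 2.3408, so q_3 = (-0.5860, -0.2193, 0.6079, -0.4888).
Qᵀb = (5.7784, -0.3003, -1.4352).
Back-substitute: x_3 = -1.4352/2.3408 = -0.6131.
x_2 = (-0.3003 − 1.8893·(-0.6131))/4.4667 = 0.1921.
x_1 = (5.7784 + 3.7482·0.1921 − 1.7179·(-0.6131))/6.4031 = 1.1794.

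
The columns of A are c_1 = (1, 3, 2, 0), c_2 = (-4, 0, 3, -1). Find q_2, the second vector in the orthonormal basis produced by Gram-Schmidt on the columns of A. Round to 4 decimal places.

q_2 = (-0.8170, -0.0845, 0.5353, -0.1972)

q_1 = c_1/‖c_1‖ = (1, 3, 2, 0)/3.7417 = (0.2673, 0.8018, 0.5345, 0.0000).
r_{12} = q_1·c_2 = 0.5345.
u_2 = c_2 − 0.5345·q_1 = (-4.1429, -0.4286, 2.7143, -1.0000).
‖u_2‖ = 5.0709, so q_2 = (-0.8170, -0.0845, 0.5353, -0.1972).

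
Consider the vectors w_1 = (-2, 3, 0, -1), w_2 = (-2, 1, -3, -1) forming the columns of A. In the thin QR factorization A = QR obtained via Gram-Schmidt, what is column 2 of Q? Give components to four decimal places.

q_2 = (-0.2654, -0.2212, -0.9290, -0.1327)

w_1 = (-2, 3, 0, -1); ‖w_1‖ = 3.7417, so q_1 = (-0.5345, 0.8018, 0.0000, -0.2673).
q_1·w_2 = (-0.5345)·(-2) + 0.8018·1 + 0.0000·(-3) + (-0.2673)·(-1) = 2.1381.
u_2 = w_2 − 2.1381·q_1 = (-0.8571, -0.7143, -3.0000, -0.4286).
‖u_2‖ = 3.2293, so q_2 = (-0.2654, -0.2212, -0.9290, -0.1327).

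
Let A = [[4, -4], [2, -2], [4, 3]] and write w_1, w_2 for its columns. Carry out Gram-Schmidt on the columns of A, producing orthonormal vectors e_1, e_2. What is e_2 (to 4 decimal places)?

e_2 = (-0.5963, -0.2981, 0.7454)

w_1 = (4, 2, 4); ‖w_1‖ = 6.0000, so e_1 = (0.6667, 0.3333, 0.6667).
e_1·w_2 = 0.6667·(-4) + 0.3333·(-2) + 0.6667·3 = -1.3333.
u_2 = w_2 + 1.3333·e_1 = (-3.1111, -1.5556, 3.8889).
‖u_2‖ = 5.2175, so e_2 = (-0.5963, -0.2981, 0.7454).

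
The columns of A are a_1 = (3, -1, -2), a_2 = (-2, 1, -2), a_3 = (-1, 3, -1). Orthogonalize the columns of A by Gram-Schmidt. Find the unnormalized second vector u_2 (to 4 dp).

u_2 = (-1.3571, 0.7857, -2.4286)

a_1 = (3, -1, -2); ‖a_1‖ = 3.7417, so q_1 = (0.8018, -0.2673, -0.5345).
q_1·a_2 = 0.8018·(-2) + (-0.2673)·1 + (-0.5345)·(-2) = -0.8018.
u_2 = a_2 + 0.8018·q_1 = (-1.3571, 0.7857, -2.4286).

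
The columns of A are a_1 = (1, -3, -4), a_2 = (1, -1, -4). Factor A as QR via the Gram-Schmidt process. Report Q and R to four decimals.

e_1 = a_1/‖a_1‖ = (1, -3, -4)/5.0990 = (0.1961, -0.5883, -0.7845).
r_{12} = e_1·a_2 = 3.9223.
u_2 = a_2 − 3.9223·e_1 = (0.2308, 1.3077, -0.9231).
‖u_2‖ = 1.6172, so e_2 = (0.1427, 0.8086, -0.5708).

Q = [[0.1961, 0.1427], [-0.5883, 0.8086], [-0.7845, -0.5708]], R = [[5.0990, 3.9223], [0.0000, 1.6172]]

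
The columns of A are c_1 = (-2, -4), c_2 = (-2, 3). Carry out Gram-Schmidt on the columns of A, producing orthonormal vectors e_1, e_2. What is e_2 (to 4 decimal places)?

c_1 = (-2, -4); ‖c_1‖ = 4.4721, so e_1 = (-0.4472, -0.8944).
e_1·c_2 = (-0.4472)·(-2) + (-0.8944)·3 = -1.7889.
u_2 = c_2 + 1.7889·e_1 = (-2.8000, 1.4000).
‖u_2‖ = 3.1305, so e_2 = (-0.8944, 0.4472).

e_2 = (-0.8944, 0.4472)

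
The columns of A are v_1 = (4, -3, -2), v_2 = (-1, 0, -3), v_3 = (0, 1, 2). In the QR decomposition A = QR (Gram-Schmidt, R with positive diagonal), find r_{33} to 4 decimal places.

v_1 = (4, -3, -2); ‖v_1‖ = 5.3852, so e_1 = (0.7428, -0.5571, -0.3714).
e_1·v_2 = 0.7428·(-1) + (-0.5571)·0 + (-0.3714)·(-3) = 0.3714.
u_2 = v_2 − 0.3714·e_1 = (-1.2759, 0.2069, -2.8621).
‖u_2‖ = 3.1404, so e_2 = (-0.4063, 0.0659, -0.9114).
e_1·v_3 = 0.7428·0 + (-0.5571)·1 + (-0.3714)·2 = -1.2999; e_2·v_3 = (-0.4063)·0 + 0.0659·1 + (-0.9114)·2 = -1.7569.
u_3 = v_3 + 1.2999·e_1 + 1.7569·e_2 = (0.2517, 0.3916, -0.0839).
r_{33} = ‖u_3‖ = 0.4730.

r_{33} = 0.4730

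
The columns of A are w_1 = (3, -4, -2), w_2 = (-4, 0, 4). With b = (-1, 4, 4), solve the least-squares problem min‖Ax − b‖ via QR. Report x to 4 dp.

w_1 = (3, -4, -2); ‖w_1‖ = 5.3852, so e_1 = (0.5571, -0.7428, -0.3714).
e_1·w_2 = 0.5571·(-4) + (-0.7428)·0 + (-0.3714)·4 = -3.7139.
u_2 = w_2 + 3.7139·e_1 = (-1.9310, -2.7586, 2.6207).
‖u_2‖ = 4.2670, so e_2 = (-0.4526, -0.6465, 0.6142).
Qᵀb = (-5.0138, 0.3233).
Back-substitute: x_2 = 0.3233/4.2670 = 0.0758.
x_1 = (-5.0138 + 3.7139·0.0758)/5.3852 = -0.8788.

x = (-0.8788, 0.0758)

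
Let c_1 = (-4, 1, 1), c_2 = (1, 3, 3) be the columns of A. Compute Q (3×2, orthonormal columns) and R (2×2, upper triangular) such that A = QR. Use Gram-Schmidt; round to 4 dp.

Q = [[-0.9428, 0.3333], [0.2357, 0.6667], [0.2357, 0.6667]], R = [[4.2426, 0.4714], [0.0000, 4.3333]]

q_1 = c_1/‖c_1‖ = (-4, 1, 1)/4.2426 = (-0.9428, 0.2357, 0.2357).
r_{12} = q_1·c_2 = 0.4714.
u_2 = c_2 − 0.4714·q_1 = (1.4444, 2.8889, 2.8889).
‖u_2‖ = 4.3333, so q_2 = (0.3333, 0.6667, 0.6667).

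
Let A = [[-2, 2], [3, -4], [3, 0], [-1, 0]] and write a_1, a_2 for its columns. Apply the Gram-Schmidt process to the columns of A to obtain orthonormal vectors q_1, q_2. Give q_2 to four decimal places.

a_1 = (-2, 3, 3, -1); ‖a_1‖ = 4.7958, so q_1 = (-0.4170, 0.6255, 0.6255, -0.2085).
q_1·a_2 = (-0.4170)·2 + 0.6255·(-4) + 0.6255·0 + (-0.2085)·0 = -3.3362.
u_2 = a_2 + 3.3362·q_1 = (0.6087, -1.9130, 2.0870, -0.6957).
‖u_2‖ = 2.9782, so q_2 = (0.2044, -0.6424, 0.7007, -0.2336).

q_2 = (0.2044, -0.6424, 0.7007, -0.2336)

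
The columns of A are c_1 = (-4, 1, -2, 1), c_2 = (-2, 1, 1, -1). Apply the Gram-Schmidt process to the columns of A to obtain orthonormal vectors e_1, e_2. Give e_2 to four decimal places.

e_2 = (-0.3925, 0.3140, 0.6673, -0.5495)

c_1 = (-4, 1, -2, 1); ‖c_1‖ = 4.6904, so e_1 = (-0.8528, 0.2132, -0.4264, 0.2132).
e_1·c_2 = (-0.8528)·(-2) + 0.2132·1 + (-0.4264)·1 + 0.2132·(-1) = 1.2792.
u_2 = c_2 − 1.2792·e_1 = (-0.9091, 0.7273, 1.5455, -1.2727).
‖u_2‖ = 2.3160, so e_2 = (-0.3925, 0.3140, 0.6673, -0.5495).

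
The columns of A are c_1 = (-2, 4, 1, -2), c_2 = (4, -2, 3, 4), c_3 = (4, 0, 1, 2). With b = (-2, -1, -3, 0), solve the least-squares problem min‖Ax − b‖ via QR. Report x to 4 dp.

x = (-0.6364, -0.5076, -0.2045)

c_1 = (-2, 4, 1, -2); ‖c_1‖ = 5.0000, so e_1 = (-0.4000, 0.8000, 0.2000, -0.4000).
e_1·c_2 = (-0.4000)·4 + 0.8000·(-2) + 0.2000·3 + (-0.4000)·4 = -4.2000.
u_2 = c_2 + 4.2000·e_1 = (2.3200, 1.3600, 3.8400, 2.3200).
‖u_2‖ = 5.2307, so e_2 = (0.4435, 0.2600, 0.7341, 0.4435).
e_1·c_3 = (-0.4000)·4 + 0.8000·0 + 0.2000·1 + (-0.4000)·2 = -2.2000; e_2·c_3 = 0.4435·4 + 0.2600·0 + 0.7341·1 + 0.4435·2 = 3.3954.
u_3 = c_3 + 2.2000·e_1 − 3.3954·e_2 = (1.6140, 0.8772, -1.0526, -0.3860).
‖u_3‖ = 2.1521, so e_3 = (0.7500, 0.4076, -0.4891, -0.1793).
Qᵀb = (-0.6000, -3.3495, -0.4402).
Back-substitute: x_3 = -0.4402/2.1521 = -0.2045.
x_2 = (-3.3495 − 3.3954·(-0.2045))/5.2307 = -0.5076.
x_1 = (-0.6000 + 4.2000·(-0.5076) + 2.2000·(-0.2045))/5.0000 = -0.6364.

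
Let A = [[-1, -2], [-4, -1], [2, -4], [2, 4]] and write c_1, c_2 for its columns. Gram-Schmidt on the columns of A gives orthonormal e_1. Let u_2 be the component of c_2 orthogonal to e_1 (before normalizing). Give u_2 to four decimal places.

e_1 = c_1/‖c_1‖ = (-1, -4, 2, 2)/5.0000 = (-0.2000, -0.8000, 0.4000, 0.4000).
r_{12} = e_1·c_2 = 1.2000.
u_2 = c_2 − 1.2000·e_1 = (-1.7600, -0.0400, -4.4800, 3.5200).

u_2 = (-1.7600, -0.0400, -4.4800, 3.5200)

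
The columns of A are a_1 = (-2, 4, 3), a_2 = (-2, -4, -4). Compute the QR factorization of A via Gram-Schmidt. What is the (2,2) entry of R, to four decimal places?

e_1 = a_1/‖a_1‖ = (-2, 4, 3)/5.3852 = (-0.3714, 0.7428, 0.5571).
r_{12} = e_1·a_2 = -4.4567.
u_2 = a_2 + 4.4567·e_1 = (-3.6552, -0.6897, -1.5172).
r_{22} = ‖u_2‖ = 4.0172.

r_{22} = 4.0172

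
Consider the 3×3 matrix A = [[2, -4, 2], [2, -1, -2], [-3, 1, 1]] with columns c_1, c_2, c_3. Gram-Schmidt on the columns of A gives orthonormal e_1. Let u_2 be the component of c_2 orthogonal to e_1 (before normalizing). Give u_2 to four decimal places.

c_1 = (2, 2, -3); ‖c_1‖ = 4.1231, so e_1 = (0.4851, 0.4851, -0.7276).
e_1·c_2 = 0.4851·(-4) + 0.4851·(-1) + (-0.7276)·1 = -3.1530.
u_2 = c_2 + 3.1530·e_1 = (-2.4706, 0.5294, -1.2941).

u_2 = (-2.4706, 0.5294, -1.2941)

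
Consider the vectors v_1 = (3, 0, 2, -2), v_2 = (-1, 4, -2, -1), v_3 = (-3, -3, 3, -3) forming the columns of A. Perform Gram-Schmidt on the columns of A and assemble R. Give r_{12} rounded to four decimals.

q_1 = v_1/‖v_1‖ = (3, 0, 2, -2)/4.1231 = (0.7276, 0.0000, 0.4851, -0.4851).
r_{12} = q_1·v_2 = -1.2127.

r_{12} = -1.2127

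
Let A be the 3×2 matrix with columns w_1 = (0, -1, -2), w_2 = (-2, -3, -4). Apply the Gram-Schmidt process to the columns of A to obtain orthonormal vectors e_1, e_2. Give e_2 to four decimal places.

e_2 = (-0.9129, -0.3651, 0.1826)

w_1 = (0, -1, -2); ‖w_1‖ = 2.2361, so e_1 = (0.0000, -0.4472, -0.8944).
e_1·w_2 = 0.0000·(-2) + (-0.4472)·(-3) + (-0.8944)·(-4) = 4.9193.
u_2 = w_2 − 4.9193·e_1 = (-2.0000, -0.8000, 0.4000).
‖u_2‖ = 2.1909, so e_2 = (-0.9129, -0.3651, 0.1826).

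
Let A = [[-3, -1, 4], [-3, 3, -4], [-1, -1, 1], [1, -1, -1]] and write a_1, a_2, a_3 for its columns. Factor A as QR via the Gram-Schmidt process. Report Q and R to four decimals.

a_1 = (-3, -3, -1, 1); ‖a_1‖ = 4.4721, so e_1 = (-0.6708, -0.6708, -0.2236, 0.2236).
e_1·a_2 = (-0.6708)·(-1) + (-0.6708)·3 + (-0.2236)·(-1) + 0.2236·(-1) = -1.3416.
u_2 = a_2 + 1.3416·e_1 = (-1.9000, 2.1000, -1.3000, -0.7000).
‖u_2‖ = 3.1937, so e_2 = (-0.5949, 0.6575, -0.4070, -0.2192).
e_1·a_3 = (-0.6708)·4 + (-0.6708)·(-4) + (-0.2236)·1 + 0.2236·(-1) = -0.4472; e_2·a_3 = (-0.5949)·4 + 0.6575·(-4) + (-0.4070)·1 + (-0.2192)·(-1) = -5.1977.
u_3 = a_3 + 0.4472·e_1 + 5.1977·e_2 = (0.6078, -0.8824, -1.2157, -2.0392).
‖u_3‖ = 2.6047, so e_3 = (0.2334, -0.3388, -0.4667, -0.7829).

Q = [[-0.6708, -0.5949, 0.2334], [-0.6708, 0.6575, -0.3388], [-0.2236, -0.4070, -0.4667], [0.2236, -0.2192, -0.7829]], R = [[4.4721, -1.3416, -0.4472], [0.0000, 3.1937, -5.1977], [0.0000, 0.0000, 2.6047]]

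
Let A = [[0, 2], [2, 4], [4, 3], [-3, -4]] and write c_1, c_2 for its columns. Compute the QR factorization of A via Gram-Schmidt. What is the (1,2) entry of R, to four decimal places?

e_1 = c_1/‖c_1‖ = (0, 2, 4, -3)/5.3852 = (0.0000, 0.3714, 0.7428, -0.5571).
r_{12} = e_1·c_2 = 5.9423.

r_{12} = 5.9423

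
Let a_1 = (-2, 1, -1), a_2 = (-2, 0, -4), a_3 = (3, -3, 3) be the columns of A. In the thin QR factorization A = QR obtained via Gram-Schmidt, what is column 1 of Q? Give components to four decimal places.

a_1 = (-2, 1, -1); ‖a_1‖ = 2.4495, so q_1 = (-0.8165, 0.4082, -0.4082).

q_1 = (-0.8165, 0.4082, -0.4082)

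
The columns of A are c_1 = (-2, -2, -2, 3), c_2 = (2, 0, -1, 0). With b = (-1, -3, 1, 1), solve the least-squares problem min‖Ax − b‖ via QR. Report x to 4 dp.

x = (0.3861, -0.4455)

c_1 = (-2, -2, -2, 3); ‖c_1‖ = 4.5826, so q_1 = (-0.4364, -0.4364, -0.4364, 0.6547).
q_1·c_2 = (-0.4364)·2 + (-0.4364)·0 + (-0.4364)·(-1) + 0.6547·0 = -0.4364.
u_2 = c_2 + 0.4364·q_1 = (1.8095, -0.1905, -1.1905, 0.2857).
‖u_2‖ = 2.1931, so q_2 = (0.8251, -0.0869, -0.5428, 0.1303).
Qᵀb = (1.9640, -0.9771).
Back-substitute: x_2 = -0.9771/2.1931 = -0.4455.
x_1 = (1.9640 + 0.4364·(-0.4455))/4.5826 = 0.3861.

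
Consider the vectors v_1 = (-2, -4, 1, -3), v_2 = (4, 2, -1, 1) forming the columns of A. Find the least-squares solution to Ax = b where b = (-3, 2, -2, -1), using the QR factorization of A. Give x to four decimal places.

v_1 = (-2, -4, 1, -3); ‖v_1‖ = 5.4772, so q_1 = (-0.3651, -0.7303, 0.1826, -0.5477).
q_1·v_2 = (-0.3651)·4 + (-0.7303)·2 + 0.1826·(-1) + (-0.5477)·1 = -3.6515.
u_2 = v_2 + 3.6515·q_1 = (2.6667, -0.6667, -0.3333, -1.0000).
‖u_2‖ = 2.9439, so q_2 = (0.9058, -0.2265, -0.1132, -0.3397).
Qᵀb = (-0.1826, -2.6042).
Back-substitute: x_2 = -2.6042/2.9439 = -0.8846.
x_1 = (-0.1826 + 3.6515·(-0.8846))/5.4772 = -0.6231.

x = (-0.6231, -0.8846)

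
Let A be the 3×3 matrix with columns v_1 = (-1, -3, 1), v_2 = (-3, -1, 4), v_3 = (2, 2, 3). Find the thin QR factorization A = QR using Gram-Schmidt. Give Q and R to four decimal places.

q_1 = v_1/‖v_1‖ = (-1, -3, 1)/3.3166 = (-0.3015, -0.9045, 0.3015).
r_{12} = q_1·v_2 = 3.0151.
u_2 = v_2 − 3.0151·q_1 = (-2.0909, 1.7273, 3.0909).
‖u_2‖ = 4.1121, so q_2 = (-0.5085, 0.4200, 0.7517).
r_{13} = q_1·v_3 = -1.5076; r_{23} = q_2·v_3 = 2.0781.
u_3 = v_3 + 1.5076·q_1 − 2.0781·q_2 = (2.6022, -0.2366, 1.8925).
‖u_3‖ = 3.2262, so q_3 = (0.8066, -0.0733, 0.5866).

Q = [[-0.3015, -0.5085, 0.8066], [-0.9045, 0.4200, -0.0733], [0.3015, 0.7517, 0.5866]], R = [[3.3166, 3.0151, -1.5076], [0.0000, 4.1121, 2.0781], [0.0000, 0.0000, 3.2262]]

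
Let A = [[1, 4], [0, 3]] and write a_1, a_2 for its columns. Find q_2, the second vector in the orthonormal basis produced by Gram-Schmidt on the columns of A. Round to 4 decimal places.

q_2 = (0.0000, 1.0000)

a_1 = (1, 0); ‖a_1‖ = 1.0000, so q_1 = (1.0000, 0.0000).
q_1·a_2 = 1.0000·4 + 0.0000·3 = 4.0000.
u_2 = a_2 − 4.0000·q_1 = (0.0000, 3.0000).
‖u_2‖ = 3.0000, so q_2 = (0.0000, 1.0000).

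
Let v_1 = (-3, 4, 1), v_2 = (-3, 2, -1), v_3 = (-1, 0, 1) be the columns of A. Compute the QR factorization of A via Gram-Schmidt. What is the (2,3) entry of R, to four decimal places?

v_1 = (-3, 4, 1); ‖v_1‖ = 5.0990, so q_1 = (-0.5883, 0.7845, 0.1961).
q_1·v_2 = (-0.5883)·(-3) + 0.7845·2 + 0.1961·(-1) = 3.1379.
u_2 = v_2 − 3.1379·q_1 = (-1.1538, -0.4615, -1.6154).
‖u_2‖ = 2.0381, so q_2 = (-0.5661, -0.2265, -0.7926).
r_{23} = q_2·v_3 = -0.2265.

r_{23} = -0.2265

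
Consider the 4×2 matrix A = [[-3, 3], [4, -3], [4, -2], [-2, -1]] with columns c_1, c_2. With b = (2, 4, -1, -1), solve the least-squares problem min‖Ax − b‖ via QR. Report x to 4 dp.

c_1 = (-3, 4, 4, -2); ‖c_1‖ = 6.7082, so e_1 = (-0.4472, 0.5963, 0.5963, -0.2981).
e_1·c_2 = (-0.4472)·3 + 0.5963·(-3) + 0.5963·(-2) + (-0.2981)·(-1) = -4.0249.
u_2 = c_2 + 4.0249·e_1 = (1.2000, -0.6000, 0.4000, -2.2000).
‖u_2‖ = 2.6077, so e_2 = (0.4602, -0.2301, 0.1534, -0.8437).
Qᵀb = (1.1926, 0.6903).
Back-substitute: x_2 = 0.6903/2.6077 = 0.2647.
x_1 = (1.1926 + 4.0249·0.2647)/6.7082 = 0.3366.

x = (0.3366, 0.2647)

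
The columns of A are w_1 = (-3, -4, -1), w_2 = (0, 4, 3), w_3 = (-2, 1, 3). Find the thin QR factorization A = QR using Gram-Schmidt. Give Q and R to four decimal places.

e_1 = w_1/‖w_1‖ = (-3, -4, -1)/5.0990 = (-0.5883, -0.7845, -0.1961).
r_{12} = e_1·w_2 = -3.7262.
u_2 = w_2 + 3.7262·e_1 = (-2.1923, 1.0769, 2.2692).
‖u_2‖ = 3.3340, so e_2 = (-0.6576, 0.3230, 0.6806).
r_{13} = e_1·w_3 = -0.1961; r_{23} = e_2·w_3 = 3.6801.
u_3 = w_3 + 0.1961·e_1 − 3.6801·e_2 = (0.3045, -0.3426, 0.4567).
‖u_3‖ = 0.6471, so e_3 = (0.4706, -0.5294, 0.7059).

Q = [[-0.5883, -0.6576, 0.4706], [-0.7845, 0.3230, -0.5294], [-0.1961, 0.6806, 0.7059]], R = [[5.0990, -3.7262, -0.1961], [0.0000, 3.3340, 3.6801], [0.0000, 0.0000, 0.6471]]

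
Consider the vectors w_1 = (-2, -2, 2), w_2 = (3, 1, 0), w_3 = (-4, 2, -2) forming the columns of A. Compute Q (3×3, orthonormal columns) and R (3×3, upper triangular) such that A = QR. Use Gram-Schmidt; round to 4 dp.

e_1 = w_1/‖w_1‖ = (-2, -2, 2)/3.4641 = (-0.5774, -0.5774, 0.5774).
r_{12} = e_1·w_2 = -2.3094.
u_2 = w_2 + 2.3094·e_1 = (1.6667, -0.3333, 1.3333).
‖u_2‖ = 2.1602, so e_2 = (0.7715, -0.1543, 0.6172).
r_{13} = e_1·w_3 = 0.0000; r_{23} = e_2·w_3 = -4.6291.
u_3 = w_3 + 0.0000·e_1 + 4.6291·e_2 = (-0.4286, 1.2857, 0.8571).
‖u_3‖ = 1.6036, so e_3 = (-0.2673, 0.8018, 0.5345).

Q = [[-0.5774, 0.7715, -0.2673], [-0.5774, -0.1543, 0.8018], [0.5774, 0.6172, 0.5345]], R = [[3.4641, -2.3094, 0.0000], [0.0000, 2.1602, -4.6291], [0.0000, 0.0000, 1.6036]]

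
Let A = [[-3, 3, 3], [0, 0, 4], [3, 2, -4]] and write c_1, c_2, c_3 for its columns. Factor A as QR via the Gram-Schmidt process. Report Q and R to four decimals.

e_1 = c_1/‖c_1‖ = (-3, 0, 3)/4.2426 = (-0.7071, 0.0000, 0.7071).
r_{12} = e_1·c_2 = -0.7071.
u_2 = c_2 + 0.7071·e_1 = (2.5000, 0.0000, 2.5000).
‖u_2‖ = 3.5355, so e_2 = (0.7071, 0.0000, 0.7071).
r_{13} = e_1·c_3 = -4.9497; r_{23} = e_2·c_3 = -0.7071.
u_3 = c_3 + 4.9497·e_1 + 0.7071·e_2 = (0.0000, 4.0000, 0.0000).
‖u_3‖ = 4.0000, so e_3 = (0.0000, 1.0000, 0.0000).

Q = [[-0.7071, 0.7071, 0.0000], [0.0000, 0.0000, 1.0000], [0.7071, 0.7071, 0.0000]], R = [[4.2426, -0.7071, -4.9497], [0.0000, 3.5355, -0.7071], [0.0000, 0.0000, 4.0000]]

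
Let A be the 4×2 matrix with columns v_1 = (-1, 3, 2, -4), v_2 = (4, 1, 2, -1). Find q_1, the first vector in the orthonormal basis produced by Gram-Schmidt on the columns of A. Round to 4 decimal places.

q_1 = (-0.1826, 0.5477, 0.3651, -0.7303)

v_1 = (-1, 3, 2, -4); ‖v_1‖ = 5.4772, so q_1 = (-0.1826, 0.5477, 0.3651, -0.7303).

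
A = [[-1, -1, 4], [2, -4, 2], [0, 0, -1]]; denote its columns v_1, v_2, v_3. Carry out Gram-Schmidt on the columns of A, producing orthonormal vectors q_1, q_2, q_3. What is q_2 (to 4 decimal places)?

q_1 = v_1/‖v_1‖ = (-1, 2, 0)/2.2361 = (-0.4472, 0.8944, 0.0000).
r_{12} = q_1·v_2 = -3.1305.
u_2 = v_2 + 3.1305·q_1 = (-2.4000, -1.2000, 0.0000).
‖u_2‖ = 2.6833, so q_2 = (-0.8944, -0.4472, 0.0000).

q_2 = (-0.8944, -0.4472, 0.0000)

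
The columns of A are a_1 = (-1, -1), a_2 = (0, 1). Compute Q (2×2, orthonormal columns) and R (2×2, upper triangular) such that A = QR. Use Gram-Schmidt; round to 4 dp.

Q = [[-0.7071, -0.7071], [-0.7071, 0.7071]], R = [[1.4142, -0.7071], [0.0000, 0.7071]]

q_1 = a_1/‖a_1‖ = (-1, -1)/1.4142 = (-0.7071, -0.7071).
r_{12} = q_1·a_2 = -0.7071.
u_2 = a_2 + 0.7071·q_1 = (-0.5000, 0.5000).
‖u_2‖ = 0.7071, so q_2 = (-0.7071, 0.7071).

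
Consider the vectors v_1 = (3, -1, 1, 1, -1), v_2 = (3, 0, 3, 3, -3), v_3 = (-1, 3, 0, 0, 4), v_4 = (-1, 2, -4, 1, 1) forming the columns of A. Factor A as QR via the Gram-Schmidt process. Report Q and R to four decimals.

Q = [[0.8321, -0.3467, 0.2784, 0.1437], [-0.2774, 0.4160, 0.5569, 0.2873], [0.2774, 0.4854, 0.2198, -0.7989], [0.2774, 0.4854, 0.2198, 0.4757], [-0.2774, -0.4854, 0.7181, -0.1796]], R = [[3.6056, 4.9923, -2.7735, -2.4962], [0.0000, 3.3282, -0.3467, -0.7627], [0.0000, 0.0000, 4.2647, 0.8940], [0.0000, 0.0000, 0.0000, 3.9228]]

v_1 = (3, -1, 1, 1, -1); ‖v_1‖ = 3.6056, so q_1 = (0.8321, -0.2774, 0.2774, 0.2774, -0.2774).
q_1·v_2 = 0.8321·3 + (-0.2774)·0 + 0.2774·3 + 0.2774·3 + (-0.2774)·(-3) = 4.9923.
u_2 = v_2 − 4.9923·q_1 = (-1.1538, 1.3846, 1.6154, 1.6154, -1.6154).
‖u_2‖ = 3.3282, so q_2 = (-0.3467, 0.4160, 0.4854, 0.4854, -0.4854).
q_1·v_3 = 0.8321·(-1) + (-0.2774)·3 + 0.2774·0 + 0.2774·0 + (-0.2774)·4 = -2.7735; q_2·v_3 = (-0.3467)·(-1) + 0.4160·3 + 0.4854·0 + 0.4854·0 + (-0.4854)·4 = -0.3467.
u_3 = v_3 + 2.7735·q_1 + 0.3467·q_2 = (1.1875, 2.3750, 0.9375, 0.9375, 3.0625).
‖u_3‖ = 4.2647, so q_3 = (0.2784, 0.5569, 0.2198, 0.2198, 0.7181).
q_1·v_4 = 0.8321·(-1) + (-0.2774)·2 + 0.2774·(-4) + 0.2774·1 + (-0.2774)·1 = -2.4962; q_2·v_4 = (-0.3467)·(-1) + 0.4160·2 + 0.4854·(-4) + 0.4854·1 + (-0.4854)·1 = -0.7627; q_3·v_4 = 0.2784·(-1) + 0.5569·2 + 0.2198·(-4) + 0.2198·1 + 0.7181·1 = 0.8940.
u_4 = v_4 + 2.4962·q_1 + 0.7627·q_2 − 0.8940·q_3 = (0.5636, 1.1271, -3.1340, 1.8660, -0.7045).
‖u_4‖ = 3.9228, so q_4 = (0.1437, 0.2873, -0.7989, 0.4757, -0.1796).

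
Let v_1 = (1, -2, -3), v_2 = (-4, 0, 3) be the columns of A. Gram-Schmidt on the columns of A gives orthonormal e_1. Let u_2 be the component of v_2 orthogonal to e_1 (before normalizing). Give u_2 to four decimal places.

v_1 = (1, -2, -3); ‖v_1‖ = 3.7417, so e_1 = (0.2673, -0.5345, -0.8018).
e_1·v_2 = 0.2673·(-4) + (-0.5345)·0 + (-0.8018)·3 = -3.4744.
u_2 = v_2 + 3.4744·e_1 = (-3.0714, -1.8571, 0.2143).

u_2 = (-3.0714, -1.8571, 0.2143)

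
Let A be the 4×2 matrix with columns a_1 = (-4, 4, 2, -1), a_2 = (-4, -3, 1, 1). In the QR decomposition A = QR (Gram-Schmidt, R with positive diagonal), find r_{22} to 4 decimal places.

e_1 = a_1/‖a_1‖ = (-4, 4, 2, -1)/6.0828 = (-0.6576, 0.6576, 0.3288, -0.1644).
r_{12} = e_1·a_2 = 0.8220.
u_2 = a_2 − 0.8220·e_1 = (-3.4595, -3.5405, 0.7297, 1.1351).
r_{22} = ‖u_2‖ = 5.1307.

r_{22} = 5.1307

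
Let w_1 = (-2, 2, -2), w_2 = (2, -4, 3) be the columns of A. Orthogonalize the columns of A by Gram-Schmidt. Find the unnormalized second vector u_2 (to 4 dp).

q_1 = w_1/‖w_1‖ = (-2, 2, -2)/3.4641 = (-0.5774, 0.5774, -0.5774).
r_{12} = q_1·w_2 = -5.1962.
u_2 = w_2 + 5.1962·q_1 = (-1.0000, -1.0000, 0.0000).

u_2 = (-1.0000, -1.0000, 0.0000)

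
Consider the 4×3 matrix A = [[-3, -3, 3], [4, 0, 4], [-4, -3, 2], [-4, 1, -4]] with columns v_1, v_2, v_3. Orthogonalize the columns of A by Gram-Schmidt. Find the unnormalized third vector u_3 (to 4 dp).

v_1 = (-3, 4, -4, -4); ‖v_1‖ = 7.5498, so e_1 = (-0.3974, 0.5298, -0.5298, -0.5298).
e_1·v_2 = (-0.3974)·(-3) + 0.5298·0 + (-0.5298)·(-3) + (-0.5298)·1 = 2.2517.
u_2 = v_2 − 2.2517·e_1 = (-2.1053, -1.1930, -1.8070, 2.1930).
‖u_2‖ = 3.7323, so e_2 = (-0.5641, -0.3196, -0.4842, 0.5876).
e_1·v_3 = (-0.3974)·3 + 0.5298·4 + (-0.5298)·2 + (-0.5298)·(-4) = 1.9868; e_2·v_3 = (-0.5641)·3 + (-0.3196)·4 + (-0.4842)·2 + 0.5876·(-4) = -6.2894.
u_3 = v_3 − 1.9868·e_1 + 6.2894·e_2 = (0.2418, 0.9370, 0.0076, 0.7481).

u_3 = (0.2418, 0.9370, 0.0076, 0.7481)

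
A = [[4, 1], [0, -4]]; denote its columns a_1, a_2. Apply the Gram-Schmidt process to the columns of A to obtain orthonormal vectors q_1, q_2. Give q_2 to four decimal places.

a_1 = (4, 0); ‖a_1‖ = 4.0000, so q_1 = (1.0000, 0.0000).
q_1·a_2 = 1.0000·1 + 0.0000·(-4) = 1.0000.
u_2 = a_2 − 1.0000·q_1 = (0.0000, -4.0000).
‖u_2‖ = 4.0000, so q_2 = (0.0000, -1.0000).

q_2 = (0.0000, -1.0000)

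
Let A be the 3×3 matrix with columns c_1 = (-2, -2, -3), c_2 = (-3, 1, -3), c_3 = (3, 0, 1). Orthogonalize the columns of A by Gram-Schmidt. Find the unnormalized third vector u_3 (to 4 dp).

e_1 = c_1/‖c_1‖ = (-2, -2, -3)/4.1231 = (-0.4851, -0.4851, -0.7276).
r_{12} = e_1·c_2 = 3.1530.
u_2 = c_2 − 3.1530·e_1 = (-1.4706, 2.5294, -0.7059).
‖u_2‖ = 3.0098, so e_2 = (-0.4886, 0.8404, -0.2345).
r_{13} = e_1·c_3 = -2.1828; r_{23} = e_2·c_3 = -1.7003.
u_3 = c_3 + 2.1828·e_1 + 1.7003·e_2 = (1.1104, 0.3701, -0.9870).

u_3 = (1.1104, 0.3701, -0.9870)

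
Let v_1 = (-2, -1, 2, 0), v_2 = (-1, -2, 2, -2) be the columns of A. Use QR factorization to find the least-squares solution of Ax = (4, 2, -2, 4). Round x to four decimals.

e_1 = v_1/‖v_1‖ = (-2, -1, 2, 0)/3.0000 = (-0.6667, -0.3333, 0.6667, 0.0000).
r_{12} = e_1·v_2 = 2.6667.
u_2 = v_2 − 2.6667·e_1 = (0.7778, -1.1111, 0.2222, -2.0000).
‖u_2‖ = 2.4267, so e_2 = (0.3205, -0.4579, 0.0916, -0.8242).
Qᵀb = (-4.6667, -3.1135).
Back-substitute: x_2 = -3.1135/2.4267 = -1.2830.
x_1 = (-4.6667 − 2.6667·(-1.2830))/3.0000 = -0.4151.

x = (-0.4151, -1.2830)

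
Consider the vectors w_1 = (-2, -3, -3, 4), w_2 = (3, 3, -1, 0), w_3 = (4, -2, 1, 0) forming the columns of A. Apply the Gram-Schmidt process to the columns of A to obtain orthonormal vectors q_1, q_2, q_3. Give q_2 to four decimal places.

q_2 = (0.6073, 0.5263, -0.4993, 0.3239)

w_1 = (-2, -3, -3, 4); ‖w_1‖ = 6.1644, so q_1 = (-0.3244, -0.4867, -0.4867, 0.6489).
q_1·w_2 = (-0.3244)·3 + (-0.4867)·3 + (-0.4867)·(-1) + 0.6489·0 = -1.9467.
u_2 = w_2 + 1.9467·q_1 = (2.3684, 2.0526, -1.9474, 1.2632).
‖u_2‖ = 3.9001, so q_2 = (0.6073, 0.5263, -0.4993, 0.3239).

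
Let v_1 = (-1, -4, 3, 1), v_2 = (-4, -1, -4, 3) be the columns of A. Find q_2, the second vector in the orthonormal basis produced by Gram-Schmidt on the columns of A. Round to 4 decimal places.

q_2 = (-0.6232, -0.1772, -0.6003, 0.4688)

v_1 = (-1, -4, 3, 1); ‖v_1‖ = 5.1962, so q_1 = (-0.1925, -0.7698, 0.5774, 0.1925).
q_1·v_2 = (-0.1925)·(-4) + (-0.7698)·(-1) + 0.5774·(-4) + 0.1925·3 = -0.1925.
u_2 = v_2 + 0.1925·q_1 = (-4.0370, -1.1481, -3.8889, 3.0370).
‖u_2‖ = 6.4779, so q_2 = (-0.6232, -0.1772, -0.6003, 0.4688).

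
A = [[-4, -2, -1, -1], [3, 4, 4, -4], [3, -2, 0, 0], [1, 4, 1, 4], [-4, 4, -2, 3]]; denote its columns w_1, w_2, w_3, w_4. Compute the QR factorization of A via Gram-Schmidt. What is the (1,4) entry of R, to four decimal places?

r_{14} = -2.2404

q_1 = w_1/‖w_1‖ = (-4, 3, 3, 1, -4)/7.1414 = (-0.5601, 0.4201, 0.4201, 0.1400, -0.5601).
r_{14} = q_1·w_4 = -2.2404.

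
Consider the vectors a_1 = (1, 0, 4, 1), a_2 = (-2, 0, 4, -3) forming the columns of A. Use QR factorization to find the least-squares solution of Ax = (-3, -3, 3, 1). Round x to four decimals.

x = (0.3117, 0.3990)

a_1 = (1, 0, 4, 1); ‖a_1‖ = 4.2426, so q_1 = (0.2357, 0.0000, 0.9428, 0.2357).
q_1·a_2 = 0.2357·(-2) + 0.0000·0 + 0.9428·4 + 0.2357·(-3) = 2.5927.
u_2 = a_2 − 2.5927·q_1 = (-2.6111, 0.0000, 1.5556, -3.6111).
‖u_2‖ = 4.7199, so q_2 = (-0.5532, 0.0000, 0.3296, -0.7651).
Qᵀb = (2.3570, 1.8833).
Back-substitute: x_2 = 1.8833/4.7199 = 0.3990.
x_1 = (2.3570 − 2.5927·0.3990)/4.2426 = 0.3117.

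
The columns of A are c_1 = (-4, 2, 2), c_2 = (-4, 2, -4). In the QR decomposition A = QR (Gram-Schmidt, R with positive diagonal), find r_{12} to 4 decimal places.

r_{12} = 2.4495

c_1 = (-4, 2, 2); ‖c_1‖ = 4.8990, so q_1 = (-0.8165, 0.4082, 0.4082).
r_{12} = q_1·c_2 = 2.4495.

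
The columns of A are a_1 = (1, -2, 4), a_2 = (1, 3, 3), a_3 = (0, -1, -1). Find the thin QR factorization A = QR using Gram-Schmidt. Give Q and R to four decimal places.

Q = [[0.2182, 0.1633, 0.9621], [-0.4364, 0.8981, -0.0535], [0.8729, 0.4082, -0.2673]], R = [[4.5826, 1.5275, -0.4364], [0.0000, 4.0825, -1.3064], [0.0000, 0.0000, 0.3207]]

a_1 = (1, -2, 4); ‖a_1‖ = 4.5826, so q_1 = (0.2182, -0.4364, 0.8729).
q_1·a_2 = 0.2182·1 + (-0.4364)·3 + 0.8729·3 = 1.5275.
u_2 = a_2 − 1.5275·q_1 = (0.6667, 3.6667, 1.6667).
‖u_2‖ = 4.0825, so q_2 = (0.1633, 0.8981, 0.4082).
q_1·a_3 = 0.2182·0 + (-0.4364)·(-1) + 0.8729·(-1) = -0.4364; q_2·a_3 = 0.1633·0 + 0.8981·(-1) + 0.4082·(-1) = -1.3064.
u_3 = a_3 + 0.4364·q_1 + 1.3064·q_2 = (0.3086, -0.0171, -0.0857).
‖u_3‖ = 0.3207, so q_3 = (0.9621, -0.0535, -0.2673).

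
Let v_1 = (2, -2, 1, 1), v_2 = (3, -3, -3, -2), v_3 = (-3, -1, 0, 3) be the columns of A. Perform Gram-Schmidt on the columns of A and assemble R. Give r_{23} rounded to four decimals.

r_{23} = -2.2119

q_1 = v_1/‖v_1‖ = (2, -2, 1, 1)/3.1623 = (0.6325, -0.6325, 0.3162, 0.3162).
r_{12} = q_1·v_2 = 2.2136.
u_2 = v_2 − 2.2136·q_1 = (1.6000, -1.6000, -3.7000, -2.7000).
‖u_2‖ = 5.1088, so q_2 = (0.3132, -0.3132, -0.7242, -0.5285).
r_{23} = q_2·v_3 = -2.2119.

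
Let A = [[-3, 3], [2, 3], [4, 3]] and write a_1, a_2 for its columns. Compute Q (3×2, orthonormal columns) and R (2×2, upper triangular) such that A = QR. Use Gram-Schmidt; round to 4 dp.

e_1 = a_1/‖a_1‖ = (-3, 2, 4)/5.3852 = (-0.5571, 0.3714, 0.7428).
r_{12} = e_1·a_2 = 1.6713.
u_2 = a_2 − 1.6713·e_1 = (3.9310, 2.3793, 1.7586).
‖u_2‖ = 4.9201, so e_2 = (0.7990, 0.4836, 0.3574).

Q = [[-0.5571, 0.7990], [0.3714, 0.4836], [0.7428, 0.3574]], R = [[5.3852, 1.6713], [0.0000, 4.9201]]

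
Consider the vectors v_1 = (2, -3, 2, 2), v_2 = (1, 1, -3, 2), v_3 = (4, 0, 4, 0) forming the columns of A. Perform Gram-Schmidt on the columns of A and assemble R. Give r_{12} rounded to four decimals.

v_1 = (2, -3, 2, 2); ‖v_1‖ = 4.5826, so e_1 = (0.4364, -0.6547, 0.4364, 0.4364).
r_{12} = e_1·v_2 = -0.6547.

r_{12} = -0.6547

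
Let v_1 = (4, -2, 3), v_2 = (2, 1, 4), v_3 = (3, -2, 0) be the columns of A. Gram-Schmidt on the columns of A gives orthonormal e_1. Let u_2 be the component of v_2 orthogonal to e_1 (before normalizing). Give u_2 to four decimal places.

u_2 = (-0.4828, 2.2414, 2.1379)

e_1 = v_1/‖v_1‖ = (4, -2, 3)/5.3852 = (0.7428, -0.3714, 0.5571).
r_{12} = e_1·v_2 = 3.3425.
u_2 = v_2 − 3.3425·e_1 = (-0.4828, 2.2414, 2.1379).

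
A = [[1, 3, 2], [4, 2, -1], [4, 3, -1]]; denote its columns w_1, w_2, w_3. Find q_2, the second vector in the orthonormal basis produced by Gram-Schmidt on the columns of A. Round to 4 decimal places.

q_2 = (0.9426, -0.3225, 0.0868)

w_1 = (1, 4, 4); ‖w_1‖ = 5.7446, so q_1 = (0.1741, 0.6963, 0.6963).
q_1·w_2 = 0.1741·3 + 0.6963·2 + 0.6963·3 = 4.0038.
u_2 = w_2 − 4.0038·q_1 = (2.3030, -0.7879, 0.2121).
‖u_2‖ = 2.4433, so q_2 = (0.9426, -0.3225, 0.0868).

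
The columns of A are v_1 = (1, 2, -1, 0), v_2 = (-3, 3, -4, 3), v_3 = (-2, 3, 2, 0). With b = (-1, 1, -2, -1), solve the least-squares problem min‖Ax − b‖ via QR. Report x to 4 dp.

v_1 = (1, 2, -1, 0); ‖v_1‖ = 2.4495, so q_1 = (0.4082, 0.8165, -0.4082, 0.0000).
q_1·v_2 = 0.4082·(-3) + 0.8165·3 + (-0.4082)·(-4) + 0.0000·3 = 2.8577.
u_2 = v_2 − 2.8577·q_1 = (-4.1667, 0.6667, -2.8333, 3.0000).
‖u_2‖ = 5.9020, so q_2 = (-0.7060, 0.1130, -0.4801, 0.5083).
q_1·v_3 = 0.4082·(-2) + 0.8165·3 + (-0.4082)·2 + 0.0000·0 = 0.8165; q_2·v_3 = (-0.7060)·(-2) + 0.1130·3 + (-0.4801)·2 + 0.5083·0 = 0.7907.
u_3 = v_3 − 0.8165·q_1 − 0.7907·q_2 = (-1.7751, 2.2440, 2.7129, -0.4019).
‖u_3‖ = 3.9633, so q_3 = (-0.4479, 0.5662, 0.6845, -0.1014).
Qᵀb = (1.2247, 1.2708, -0.2535).
Back-substitute: x_3 = -0.2535/3.9633 = -0.0640.
x_2 = (1.2708 − 0.7907·(-0.0640))/5.9020 = 0.2239.
x_1 = (1.2247 − 2.8577·0.2239 − 0.8165·(-0.0640))/2.4495 = 0.2601.

x = (0.2601, 0.2239, -0.0640)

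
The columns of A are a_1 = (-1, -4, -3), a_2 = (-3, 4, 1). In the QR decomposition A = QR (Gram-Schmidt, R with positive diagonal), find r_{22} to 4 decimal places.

a_1 = (-1, -4, -3); ‖a_1‖ = 5.0990, so q_1 = (-0.1961, -0.7845, -0.5883).
q_1·a_2 = (-0.1961)·(-3) + (-0.7845)·4 + (-0.5883)·1 = -3.1379.
u_2 = a_2 + 3.1379·q_1 = (-3.6154, 1.5385, -0.8462).
r_{22} = ‖u_2‖ = 4.0192.

r_{22} = 4.0192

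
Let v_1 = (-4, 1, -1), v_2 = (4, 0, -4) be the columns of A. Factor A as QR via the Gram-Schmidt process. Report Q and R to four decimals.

Q = [[-0.9428, 0.2722], [0.2357, 0.1361], [-0.2357, -0.9526]], R = [[4.2426, -2.8284], [0.0000, 4.8990]]

q_1 = v_1/‖v_1‖ = (-4, 1, -1)/4.2426 = (-0.9428, 0.2357, -0.2357).
r_{12} = q_1·v_2 = -2.8284.
u_2 = v_2 + 2.8284·q_1 = (1.3333, 0.6667, -4.6667).
‖u_2‖ = 4.8990, so q_2 = (0.2722, 0.1361, -0.9526).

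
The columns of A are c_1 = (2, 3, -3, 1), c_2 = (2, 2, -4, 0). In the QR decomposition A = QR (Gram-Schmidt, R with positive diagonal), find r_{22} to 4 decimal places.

q_1 = c_1/‖c_1‖ = (2, 3, -3, 1)/4.7958 = (0.4170, 0.6255, -0.6255, 0.2085).
r_{12} = q_1·c_2 = 4.5873.
u_2 = c_2 − 4.5873·q_1 = (0.0870, -0.8696, -1.1304, -0.9565).
r_{22} = ‖u_2‖ = 1.7195.

r_{22} = 1.7195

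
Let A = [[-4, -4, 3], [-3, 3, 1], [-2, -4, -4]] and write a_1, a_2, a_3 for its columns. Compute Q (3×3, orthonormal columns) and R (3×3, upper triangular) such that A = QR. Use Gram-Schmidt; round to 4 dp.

Q = [[-0.7428, -0.3349, 0.5797], [-0.5571, 0.7895, -0.2577], [-0.3714, -0.5144, -0.7730]], R = [[5.3852, 2.7854, -1.2999], [0.0000, 5.7655, 1.8421], [0.0000, 0.0000, 4.5735]]

a_1 = (-4, -3, -2); ‖a_1‖ = 5.3852, so q_1 = (-0.7428, -0.5571, -0.3714).
q_1·a_2 = (-0.7428)·(-4) + (-0.5571)·3 + (-0.3714)·(-4) = 2.7854.
u_2 = a_2 − 2.7854·q_1 = (-1.9310, 4.5517, -2.9655).
‖u_2‖ = 5.7655, so q_2 = (-0.3349, 0.7895, -0.5144).
q_1·a_3 = (-0.7428)·3 + (-0.5571)·1 + (-0.3714)·(-4) = -1.2999; q_2·a_3 = (-0.3349)·3 + 0.7895·1 + (-0.5144)·(-4) = 1.8421.
u_3 = a_3 + 1.2999·q_1 − 1.8421·q_2 = (2.6515, -1.1784, -3.5353).
‖u_3‖ = 4.5735, so q_3 = (0.5797, -0.2577, -0.7730).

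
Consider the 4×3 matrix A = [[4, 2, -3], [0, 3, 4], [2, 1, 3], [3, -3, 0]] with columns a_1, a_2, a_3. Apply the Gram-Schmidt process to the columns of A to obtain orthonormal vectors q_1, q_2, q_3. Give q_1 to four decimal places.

q_1 = (0.7428, 0.0000, 0.3714, 0.5571)

a_1 = (4, 0, 2, 3); ‖a_1‖ = 5.3852, so q_1 = (0.7428, 0.0000, 0.3714, 0.5571).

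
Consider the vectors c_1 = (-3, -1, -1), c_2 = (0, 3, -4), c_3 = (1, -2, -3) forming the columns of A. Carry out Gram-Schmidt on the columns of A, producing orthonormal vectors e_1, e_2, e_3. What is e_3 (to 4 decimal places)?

e_1 = c_1/‖c_1‖ = (-3, -1, -1)/3.3166 = (-0.9045, -0.3015, -0.3015).
r_{12} = e_1·c_2 = 0.3015.
u_2 = c_2 − 0.3015·e_1 = (0.2727, 3.0909, -3.9091).
‖u_2‖ = 4.9909, so e_2 = (0.0546, 0.6193, -0.7832).
r_{13} = e_1·c_3 = 0.6030; r_{23} = e_2·c_3 = 1.1658.
u_3 = c_3 − 0.6030·e_1 − 1.1658·e_2 = (1.4818, -2.5401, -1.9051).
‖u_3‖ = 3.5039, so e_3 = (0.4229, -0.7249, -0.5437).

e_3 = (0.4229, -0.7249, -0.5437)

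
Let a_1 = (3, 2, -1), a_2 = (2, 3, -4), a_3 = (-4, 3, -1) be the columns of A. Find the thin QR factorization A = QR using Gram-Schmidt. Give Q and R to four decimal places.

e_1 = a_1/‖a_1‖ = (3, 2, -1)/3.7417 = (0.8018, 0.5345, -0.2673).
r_{12} = e_1·a_2 = 4.2762.
u_2 = a_2 − 4.2762·e_1 = (-1.4286, 0.7143, -2.8571).
‖u_2‖ = 3.2733, so e_2 = (-0.4364, 0.2182, -0.8729).
r_{13} = e_1·a_3 = -1.3363; r_{23} = e_2·a_3 = 3.2733.
u_3 = a_3 + 1.3363·e_1 − 3.2733·e_2 = (-1.5000, 3.0000, 1.5000).
‖u_3‖ = 3.6742, so e_3 = (-0.4082, 0.8165, 0.4082).

Q = [[0.8018, -0.4364, -0.4082], [0.5345, 0.2182, 0.8165], [-0.2673, -0.8729, 0.4082]], R = [[3.7417, 4.2762, -1.3363], [0.0000, 3.2733, 3.2733], [0.0000, 0.0000, 3.6742]]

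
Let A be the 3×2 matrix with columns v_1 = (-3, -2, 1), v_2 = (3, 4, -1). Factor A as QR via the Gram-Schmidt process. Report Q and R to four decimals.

v_1 = (-3, -2, 1); ‖v_1‖ = 3.7417, so q_1 = (-0.8018, -0.5345, 0.2673).
q_1·v_2 = (-0.8018)·3 + (-0.5345)·4 + 0.2673·(-1) = -4.8107.
u_2 = v_2 + 4.8107·q_1 = (-0.8571, 1.4286, 0.2857).
‖u_2‖ = 1.6903, so q_2 = (-0.5071, 0.8452, 0.1690).

Q = [[-0.8018, -0.5071], [-0.5345, 0.8452], [0.2673, 0.1690]], R = [[3.7417, -4.8107], [0.0000, 1.6903]]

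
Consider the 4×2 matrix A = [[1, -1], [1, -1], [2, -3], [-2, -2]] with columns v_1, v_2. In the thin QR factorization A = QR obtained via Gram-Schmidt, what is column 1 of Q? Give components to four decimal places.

q_1 = (0.3162, 0.3162, 0.6325, -0.6325)

q_1 = v_1/‖v_1‖ = (1, 1, 2, -2)/3.1623 = (0.3162, 0.3162, 0.6325, -0.6325).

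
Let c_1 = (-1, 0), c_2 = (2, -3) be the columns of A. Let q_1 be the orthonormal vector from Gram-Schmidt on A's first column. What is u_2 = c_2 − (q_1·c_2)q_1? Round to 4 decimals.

u_2 = (0.0000, -3.0000)

c_1 = (-1, 0); ‖c_1‖ = 1.0000, so q_1 = (-1.0000, 0.0000).
q_1·c_2 = (-1.0000)·2 + 0.0000·(-3) = -2.0000.
u_2 = c_2 + 2.0000·q_1 = (0.0000, -3.0000).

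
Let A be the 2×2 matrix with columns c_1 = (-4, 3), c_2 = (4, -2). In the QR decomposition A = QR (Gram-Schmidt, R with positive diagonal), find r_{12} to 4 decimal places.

r_{12} = -4.4000

c_1 = (-4, 3); ‖c_1‖ = 5.0000, so q_1 = (-0.8000, 0.6000).
r_{12} = q_1·c_2 = -4.4000.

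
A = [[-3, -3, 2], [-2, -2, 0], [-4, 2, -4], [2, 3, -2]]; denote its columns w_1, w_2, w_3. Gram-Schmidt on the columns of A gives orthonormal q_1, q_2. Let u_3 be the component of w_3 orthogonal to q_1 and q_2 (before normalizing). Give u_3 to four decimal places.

u_3 = (0.5753, -0.9498, 0.0109, -0.0651)

q_1 = w_1/‖w_1‖ = (-3, -2, -4, 2)/5.7446 = (-0.5222, -0.3482, -0.6963, 0.3482).
r_{12} = q_1·w_2 = 1.9149.
u_2 = w_2 − 1.9149·q_1 = (-2.0000, -1.3333, 3.3333, 2.3333).
‖u_2‖ = 4.7258, so q_2 = (-0.4232, -0.2821, 0.7053, 0.4937).
r_{13} = q_1·w_3 = 1.0445; r_{23} = q_2·w_3 = -4.6553.
u_3 = w_3 − 1.0445·q_1 + 4.6553·q_2 = (0.5753, -0.9498, 0.0109, -0.0651).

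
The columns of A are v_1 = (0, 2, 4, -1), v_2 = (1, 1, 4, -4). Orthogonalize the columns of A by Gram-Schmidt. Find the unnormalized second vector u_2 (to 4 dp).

v_1 = (0, 2, 4, -1); ‖v_1‖ = 4.5826, so q_1 = (0.0000, 0.4364, 0.8729, -0.2182).
q_1·v_2 = 0.0000·1 + 0.4364·1 + 0.8729·4 + (-0.2182)·(-4) = 4.8008.
u_2 = v_2 − 4.8008·q_1 = (1.0000, -1.0952, -0.1905, -2.9524).

u_2 = (1.0000, -1.0952, -0.1905, -2.9524)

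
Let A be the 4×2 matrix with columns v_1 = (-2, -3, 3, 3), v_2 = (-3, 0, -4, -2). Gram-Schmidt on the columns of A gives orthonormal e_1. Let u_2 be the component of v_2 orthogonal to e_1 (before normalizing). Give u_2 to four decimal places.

v_1 = (-2, -3, 3, 3); ‖v_1‖ = 5.5678, so e_1 = (-0.3592, -0.5388, 0.5388, 0.5388).
e_1·v_2 = (-0.3592)·(-3) + (-0.5388)·0 + 0.5388·(-4) + 0.5388·(-2) = -2.1553.
u_2 = v_2 + 2.1553·e_1 = (-3.7742, -1.1613, -2.8387, -0.8387).

u_2 = (-3.7742, -1.1613, -2.8387, -0.8387)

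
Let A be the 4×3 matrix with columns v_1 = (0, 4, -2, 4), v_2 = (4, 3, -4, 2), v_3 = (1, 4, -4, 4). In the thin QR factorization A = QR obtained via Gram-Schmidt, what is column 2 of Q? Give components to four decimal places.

q_1 = v_1/‖v_1‖ = (0, 4, -2, 4)/6.0000 = (0.0000, 0.6667, -0.3333, 0.6667).
r_{12} = q_1·v_2 = 4.6667.
u_2 = v_2 − 4.6667·q_1 = (4.0000, -0.1111, -2.4444, -1.1111).
‖u_2‖ = 4.8189, so q_2 = (0.8301, -0.0231, -0.5073, -0.2306).

q_2 = (0.8301, -0.0231, -0.5073, -0.2306)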